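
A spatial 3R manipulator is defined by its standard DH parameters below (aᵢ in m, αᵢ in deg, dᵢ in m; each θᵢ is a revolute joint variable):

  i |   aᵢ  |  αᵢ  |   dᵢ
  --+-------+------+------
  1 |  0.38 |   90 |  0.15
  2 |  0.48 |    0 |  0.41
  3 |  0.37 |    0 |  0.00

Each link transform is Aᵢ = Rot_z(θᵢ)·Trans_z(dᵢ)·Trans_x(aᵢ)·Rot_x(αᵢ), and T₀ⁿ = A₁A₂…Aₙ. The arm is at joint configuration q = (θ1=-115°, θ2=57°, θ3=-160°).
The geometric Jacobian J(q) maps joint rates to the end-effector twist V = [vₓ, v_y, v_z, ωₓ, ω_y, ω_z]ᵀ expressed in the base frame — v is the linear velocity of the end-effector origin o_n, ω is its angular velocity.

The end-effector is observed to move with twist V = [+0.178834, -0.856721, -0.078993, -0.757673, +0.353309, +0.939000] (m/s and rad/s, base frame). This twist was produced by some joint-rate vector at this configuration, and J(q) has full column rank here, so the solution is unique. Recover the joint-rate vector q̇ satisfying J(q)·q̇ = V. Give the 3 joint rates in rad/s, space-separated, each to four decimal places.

0.9390 -0.0360 0.8720

o_n = [-0.6075, -0.3326, 0.1920]
J₁: ẑ×o_n = [0.3326, -0.6075, 0.0000], ω = ẑ
J2: z=[-0.9063, 0.4226, 0.0000] o=[-0.1606, -0.3444, 0.1500] → [0.0178, 0.0381, 0.1782, -0.9063, 0.4226, 0.0000]
J3: z=[-0.9063, 0.4226, 0.0000] o=[-0.6427, -0.4081, 0.5526] → [-0.1524, -0.3267, -0.0832, -0.9063, 0.4226, 0.0000]
q̇ = J⁺·V = [0.9390, -0.0360, 0.8720]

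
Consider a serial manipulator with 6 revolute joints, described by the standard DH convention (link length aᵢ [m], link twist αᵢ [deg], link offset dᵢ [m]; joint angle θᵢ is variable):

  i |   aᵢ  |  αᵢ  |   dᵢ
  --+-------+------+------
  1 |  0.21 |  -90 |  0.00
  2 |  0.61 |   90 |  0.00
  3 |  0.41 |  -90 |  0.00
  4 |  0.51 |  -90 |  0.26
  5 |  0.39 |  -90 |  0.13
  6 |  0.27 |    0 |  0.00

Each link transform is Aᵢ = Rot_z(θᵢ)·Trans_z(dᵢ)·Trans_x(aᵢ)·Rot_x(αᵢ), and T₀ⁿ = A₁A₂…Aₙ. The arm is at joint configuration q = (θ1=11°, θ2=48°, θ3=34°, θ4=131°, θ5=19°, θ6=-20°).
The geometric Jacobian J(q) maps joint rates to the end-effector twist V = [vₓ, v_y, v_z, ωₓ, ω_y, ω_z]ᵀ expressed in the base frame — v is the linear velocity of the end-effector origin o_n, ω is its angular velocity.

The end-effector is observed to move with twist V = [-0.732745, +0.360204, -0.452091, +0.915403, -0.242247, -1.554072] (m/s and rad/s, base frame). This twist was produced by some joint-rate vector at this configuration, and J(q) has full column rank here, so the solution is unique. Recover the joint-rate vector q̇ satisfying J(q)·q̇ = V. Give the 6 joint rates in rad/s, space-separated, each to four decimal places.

o_n = [-0.1444, -0.2656, -0.5967]
J₁: ẑ×o_n = [0.2656, -0.1444, 0.0000], ω = ẑ
J2: z=[-0.1908, 0.9816, 0.0000] o=[0.2061, 0.0401, 0.0000] → [-0.5858, -0.1139, 0.4025, -0.1908, 0.9816, 0.0000]
J3: z=[0.7295, 0.1418, 0.6691] o=[0.6068, 0.1180, -0.4533] → [0.2363, -0.3981, -0.1733, 0.7295, 0.1418, 0.6691]
J4: z=[-0.5255, 0.7424, 0.4156] o=[0.7863, 0.3864, -0.7059] → [0.3520, -0.3294, 1.0336, -0.5255, 0.7424, 0.4156]
J5: z=[0.1481, -0.4011, 0.9040] o=[0.2224, 0.3058, -0.6493] → [0.4954, -0.3394, -0.2318, 0.1481, -0.4011, 0.9040]
J6: z=[0.7696, -0.5273, -0.3601] o=[-0.0005, -0.0385, -0.6217] → [-0.0949, 0.0326, -0.2506, 0.7696, -0.5273, -0.3601]
q̇ = J⁺·V = [-0.6690, 0.0790, 0.3720, -0.4030, -0.7780, 0.7310]

-0.6690 0.0790 0.3720 -0.4030 -0.7780 0.7310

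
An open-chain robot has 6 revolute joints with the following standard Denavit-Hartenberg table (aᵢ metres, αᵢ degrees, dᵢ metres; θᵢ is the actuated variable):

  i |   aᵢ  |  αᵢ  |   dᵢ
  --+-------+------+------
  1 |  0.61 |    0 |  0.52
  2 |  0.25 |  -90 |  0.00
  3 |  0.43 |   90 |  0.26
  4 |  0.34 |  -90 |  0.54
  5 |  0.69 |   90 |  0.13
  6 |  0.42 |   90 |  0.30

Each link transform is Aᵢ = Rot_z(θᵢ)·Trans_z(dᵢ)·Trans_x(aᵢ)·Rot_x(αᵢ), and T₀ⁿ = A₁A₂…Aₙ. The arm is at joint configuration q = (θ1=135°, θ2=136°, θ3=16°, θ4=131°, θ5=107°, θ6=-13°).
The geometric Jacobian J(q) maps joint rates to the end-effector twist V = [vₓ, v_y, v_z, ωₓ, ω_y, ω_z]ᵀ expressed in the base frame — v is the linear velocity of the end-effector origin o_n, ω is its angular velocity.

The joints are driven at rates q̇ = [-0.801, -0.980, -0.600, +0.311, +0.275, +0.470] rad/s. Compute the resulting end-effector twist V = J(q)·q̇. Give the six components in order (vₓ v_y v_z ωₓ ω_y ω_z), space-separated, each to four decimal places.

o_n = [0.0407, 0.1597, -0.1116]
J₁: ẑ×o_n = [-0.1597, 0.0407, 0.0000], ω = ẑ
J2: z=[0.0000, 0.0000, 1.0000] o=[-0.4313, 0.4313, 0.5200] → [0.2716, 0.4721, -0.0000, 0.0000, 0.0000, 1.0000]
J3: z=[0.9998, 0.0175, 0.0000] o=[-0.4270, 0.1814, 0.5200] → [-0.0110, 0.6315, -0.0298, 0.9998, 0.0175, 0.0000]
J4: z=[0.0048, -0.2756, 0.9613] o=[-0.1598, -0.2274, 0.4015] → [-0.2307, 0.1952, 0.0571, 0.0048, -0.2756, 0.9613]
J5: z=[-0.6686, 0.7139, 0.2080] o=[0.0956, -0.1573, 0.9820] → [-0.8467, -0.7426, -0.1728, -0.6686, 0.7139, 0.2080]
J6: z=[0.7097, 0.6962, -0.1081] o=[-0.1445, -0.0125, 0.3383] → [-0.2946, 0.2993, -0.0067, 0.7097, 0.6962, -0.1081]
V = J·q̇ = [-0.5747, -0.8770, -0.0150, -0.4487, 0.4273, -1.4757]

-0.5747 -0.8770 -0.0150 -0.4487 0.4273 -1.4757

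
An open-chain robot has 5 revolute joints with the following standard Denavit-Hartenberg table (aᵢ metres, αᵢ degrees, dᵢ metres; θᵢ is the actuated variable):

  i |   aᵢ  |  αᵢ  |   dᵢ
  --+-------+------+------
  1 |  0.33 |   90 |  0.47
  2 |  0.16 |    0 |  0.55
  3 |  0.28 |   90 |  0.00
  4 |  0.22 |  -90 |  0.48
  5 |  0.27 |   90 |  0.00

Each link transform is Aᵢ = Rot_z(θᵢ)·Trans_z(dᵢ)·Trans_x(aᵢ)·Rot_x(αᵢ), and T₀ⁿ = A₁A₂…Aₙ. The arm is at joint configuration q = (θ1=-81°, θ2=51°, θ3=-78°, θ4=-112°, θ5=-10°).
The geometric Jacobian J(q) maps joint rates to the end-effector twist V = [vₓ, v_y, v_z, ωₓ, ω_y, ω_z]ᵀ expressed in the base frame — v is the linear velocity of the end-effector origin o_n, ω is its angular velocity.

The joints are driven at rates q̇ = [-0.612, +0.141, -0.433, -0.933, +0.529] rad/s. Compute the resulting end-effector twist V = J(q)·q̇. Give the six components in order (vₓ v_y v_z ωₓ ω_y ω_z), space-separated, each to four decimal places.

-0.3992 0.4910 0.3789 0.6188 -0.7733 -0.0034

o_n = [-0.0546, -0.2909, 0.0804]
J₁: ẑ×o_n = [0.2909, -0.0546, 0.0000], ω = ẑ
J2: z=[-0.9877, -0.1564, 0.0000] o=[0.0516, -0.3259, 0.4700] → [0.0609, -0.3848, -0.0512, -0.9877, -0.1564, 0.0000]
J3: z=[-0.9877, -0.1564, 0.0000] o=[-0.4759, -0.5114, 0.5943] → [0.0804, -0.5076, -0.1519, -0.9877, -0.1564, 0.0000]
J4: z=[-0.0710, 0.4484, -0.8910] o=[-0.4368, -0.7578, 0.4672] → [0.2426, -0.3680, -0.2045, -0.0710, 0.4484, -0.8910]
J5: z=[0.4992, -0.7574, -0.4209] o=[-0.2809, -0.4382, 0.0770] → [0.0594, -0.0970, 0.2449, 0.4992, -0.7574, -0.4209]
V = J·q̇ = [-0.3992, 0.4910, 0.3789, 0.6188, -0.7733, -0.0034]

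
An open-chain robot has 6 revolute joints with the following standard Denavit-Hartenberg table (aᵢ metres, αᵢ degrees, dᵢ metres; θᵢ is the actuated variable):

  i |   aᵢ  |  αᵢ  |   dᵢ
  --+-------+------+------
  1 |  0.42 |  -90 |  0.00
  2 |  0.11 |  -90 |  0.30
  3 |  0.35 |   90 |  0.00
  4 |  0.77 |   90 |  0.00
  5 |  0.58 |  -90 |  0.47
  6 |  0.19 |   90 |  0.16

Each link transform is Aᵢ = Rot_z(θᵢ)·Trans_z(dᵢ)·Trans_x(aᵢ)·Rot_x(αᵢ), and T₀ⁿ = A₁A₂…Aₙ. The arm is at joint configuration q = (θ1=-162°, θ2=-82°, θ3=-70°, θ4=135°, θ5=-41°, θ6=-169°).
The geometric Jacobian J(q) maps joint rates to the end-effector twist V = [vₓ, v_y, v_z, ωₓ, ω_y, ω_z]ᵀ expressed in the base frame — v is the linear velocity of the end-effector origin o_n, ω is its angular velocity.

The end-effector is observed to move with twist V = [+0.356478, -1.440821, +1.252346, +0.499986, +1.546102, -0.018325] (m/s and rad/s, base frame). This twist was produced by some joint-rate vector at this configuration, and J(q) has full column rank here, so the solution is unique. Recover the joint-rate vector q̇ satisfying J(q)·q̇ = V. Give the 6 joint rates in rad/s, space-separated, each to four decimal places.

o_n = [-1.5001, -0.6342, 0.0308]
J₁: ẑ×o_n = [0.6342, -1.5001, 0.0000], ω = ẑ
J2: z=[0.3090, -0.9511, 0.0000] o=[-0.3994, -0.1298, 0.0000] → [-0.0292, -0.0095, -1.2026, 0.3090, -0.9511, 0.0000]
J3: z=[-0.9418, -0.3060, -0.1392] o=[-0.3213, -0.4198, 0.1089] → [-0.0059, 0.0904, -0.1589, -0.9418, -0.3060, -0.1392]
J4: z=[0.2301, -0.2849, -0.9305] o=[-0.2355, -0.7378, 0.2275] → [0.1525, 1.2220, -0.3364, 0.2301, -0.2849, -0.9305]
J5: z=[-0.4926, -0.8587, 0.1411] o=[-0.8818, -0.4098, -0.0327] → [-0.0228, -0.0560, -0.4205, -0.4926, -0.8587, 0.1411]
J6: z=[-0.3770, 0.0645, -0.9240] o=[-1.5682, -0.5185, 0.2398] → [-0.1203, -0.1417, 0.0392, -0.3770, 0.0645, -0.9240]
q̇ = J⁺·V = [0.7230, -0.6100, -0.7810, -0.1590, -0.7210, 0.9700]

0.7230 -0.6100 -0.7810 -0.1590 -0.7210 0.9700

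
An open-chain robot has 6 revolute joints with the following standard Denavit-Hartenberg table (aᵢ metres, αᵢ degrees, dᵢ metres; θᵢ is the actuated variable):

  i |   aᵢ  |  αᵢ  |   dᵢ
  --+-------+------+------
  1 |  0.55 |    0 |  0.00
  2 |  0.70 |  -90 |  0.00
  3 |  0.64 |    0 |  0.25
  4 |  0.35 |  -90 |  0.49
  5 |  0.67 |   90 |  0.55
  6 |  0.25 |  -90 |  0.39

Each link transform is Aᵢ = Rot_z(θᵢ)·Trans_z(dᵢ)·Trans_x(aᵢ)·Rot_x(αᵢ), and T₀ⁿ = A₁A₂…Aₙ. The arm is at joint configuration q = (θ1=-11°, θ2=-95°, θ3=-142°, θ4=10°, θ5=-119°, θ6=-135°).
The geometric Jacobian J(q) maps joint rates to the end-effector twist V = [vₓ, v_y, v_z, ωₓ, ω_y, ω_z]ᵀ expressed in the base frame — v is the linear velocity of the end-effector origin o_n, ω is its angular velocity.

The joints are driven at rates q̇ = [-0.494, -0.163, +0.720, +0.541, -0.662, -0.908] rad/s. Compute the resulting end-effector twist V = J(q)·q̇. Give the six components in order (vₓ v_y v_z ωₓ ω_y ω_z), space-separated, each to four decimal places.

o_n = [1.3113, -0.9785, 0.4727]
J₁: ẑ×o_n = [0.9785, 1.3113, -0.0000], ω = ẑ
J2: z=[0.0000, 0.0000, 1.0000] o=[0.5399, -0.1049, 0.0000] → [0.8735, 0.7714, -0.0000, 0.0000, 0.0000, 1.0000]
J3: z=[0.9613, -0.2756, 0.0000] o=[0.3469, -0.7778, 0.0000] → [-0.1303, -0.4544, 0.0729, 0.9613, -0.2756, 0.0000]
J4: z=[0.9613, -0.2756, 0.0000] o=[0.7263, -0.3619, 0.3940] → [-0.0217, -0.0756, -0.4314, 0.9613, -0.2756, 0.0000]
J5: z=[-0.2048, -0.7144, 0.6691] o=[1.2618, -0.2719, 0.6541] → [0.6024, -0.0041, 0.1801, -0.2048, -0.7144, 0.6691]
J6: z=[-0.6273, -0.4289, -0.6500] o=[1.6526, -1.0352, 0.7808] → [0.1690, 0.0285, -0.1820, -0.6273, -0.4289, -0.6500]
V = J·q̇ = [-1.2836, -1.1648, -0.1349, 1.9174, 0.5148, -0.5098]

-1.2836 -1.1648 -0.1349 1.9174 0.5148 -0.5098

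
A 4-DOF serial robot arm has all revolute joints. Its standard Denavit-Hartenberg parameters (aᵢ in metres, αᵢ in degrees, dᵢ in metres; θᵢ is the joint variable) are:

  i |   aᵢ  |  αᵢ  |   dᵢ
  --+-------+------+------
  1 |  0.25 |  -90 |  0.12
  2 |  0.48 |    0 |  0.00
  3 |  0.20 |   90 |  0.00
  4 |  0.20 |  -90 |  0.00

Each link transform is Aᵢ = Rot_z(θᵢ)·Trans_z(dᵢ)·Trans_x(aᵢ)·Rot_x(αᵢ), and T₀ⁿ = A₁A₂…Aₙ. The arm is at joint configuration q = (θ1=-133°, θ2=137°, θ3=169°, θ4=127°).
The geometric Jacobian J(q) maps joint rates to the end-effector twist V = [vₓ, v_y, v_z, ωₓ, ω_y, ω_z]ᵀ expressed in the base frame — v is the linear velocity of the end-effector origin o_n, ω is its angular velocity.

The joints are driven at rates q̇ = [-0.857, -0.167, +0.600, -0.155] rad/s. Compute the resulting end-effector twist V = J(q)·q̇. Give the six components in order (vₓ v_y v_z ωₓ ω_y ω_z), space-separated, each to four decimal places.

o_n = [0.1538, -0.0693, -0.1429]
J₁: ẑ×o_n = [0.0693, 0.1538, -0.0000], ω = ẑ
J2: z=[0.7314, -0.6820, 0.0000] o=[-0.1705, -0.1828, 0.1200] → [0.1793, 0.1923, 0.3042, 0.7314, -0.6820, 0.0000]
J3: z=[0.7314, -0.6820, 0.0000] o=[0.0689, 0.0739, -0.2074] → [-0.0439, -0.0471, -0.0468, 0.7314, -0.6820, 0.0000]
J4: z=[0.5517, 0.5917, 0.5878] o=[-0.0113, -0.0121, -0.0456] → [-0.0240, 0.1508, -0.1292, 0.5517, 0.5917, 0.5878]
V = J·q̇ = [-0.1120, -0.2156, -0.0589, 0.2312, -0.3870, -0.9481]

-0.1120 -0.2156 -0.0589 0.2312 -0.3870 -0.9481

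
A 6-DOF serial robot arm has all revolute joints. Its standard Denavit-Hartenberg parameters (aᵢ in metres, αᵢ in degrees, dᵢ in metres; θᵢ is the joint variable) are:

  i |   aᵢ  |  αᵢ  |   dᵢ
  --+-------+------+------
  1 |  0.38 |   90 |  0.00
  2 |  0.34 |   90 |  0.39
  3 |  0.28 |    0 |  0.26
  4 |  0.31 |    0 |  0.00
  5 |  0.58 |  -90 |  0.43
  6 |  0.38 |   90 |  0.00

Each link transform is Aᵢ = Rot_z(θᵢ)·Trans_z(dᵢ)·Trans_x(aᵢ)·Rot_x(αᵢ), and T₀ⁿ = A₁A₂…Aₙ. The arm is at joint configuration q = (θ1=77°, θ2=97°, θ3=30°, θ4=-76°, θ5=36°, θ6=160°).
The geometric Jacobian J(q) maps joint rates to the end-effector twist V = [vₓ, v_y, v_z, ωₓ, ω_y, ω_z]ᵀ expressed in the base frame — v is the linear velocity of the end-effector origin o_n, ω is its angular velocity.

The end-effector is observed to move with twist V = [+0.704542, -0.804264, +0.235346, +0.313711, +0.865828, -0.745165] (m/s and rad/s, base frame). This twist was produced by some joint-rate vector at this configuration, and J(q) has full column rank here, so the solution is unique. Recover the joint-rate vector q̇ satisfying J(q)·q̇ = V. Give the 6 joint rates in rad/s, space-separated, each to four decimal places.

-0.8240 0.2990 -0.1380 0.3000 0.7550 -0.1910

o_n = [0.4441, 0.7307, 1.0780]
J₁: ẑ×o_n = [-0.7307, 0.4441, 0.0000], ω = ẑ
J2: z=[0.9744, -0.2250, 0.0000] o=[0.0855, 0.3703, 0.0000] → [-0.2425, -1.0504, 0.4319, 0.9744, -0.2250, 0.0000]
J3: z=[0.2233, 0.9671, 0.1219] o=[0.4562, 0.2422, 0.3375] → [0.6567, -0.1668, 0.1208, 0.2233, 0.9671, 0.1219]
J4: z=[0.2233, 0.9671, 0.1219] o=[0.6440, 0.4333, 0.6098] → [0.4166, -0.1289, 0.2598, 0.2233, 0.9671, 0.1219]
J5: z=[0.2233, 0.9671, 0.1219] o=[0.4208, 0.4579, 0.8236] → [0.2128, -0.0540, 0.0384, 0.2233, 0.9671, 0.1219]
J6: z=[0.9548, -0.2422, 0.1724] o=[0.4030, 0.8286, 1.4429] → [0.1052, 0.3555, -0.0835, 0.9548, -0.2422, 0.1724]
q̇ = J⁺·V = [-0.8240, 0.2990, -0.1380, 0.3000, 0.7550, -0.1910]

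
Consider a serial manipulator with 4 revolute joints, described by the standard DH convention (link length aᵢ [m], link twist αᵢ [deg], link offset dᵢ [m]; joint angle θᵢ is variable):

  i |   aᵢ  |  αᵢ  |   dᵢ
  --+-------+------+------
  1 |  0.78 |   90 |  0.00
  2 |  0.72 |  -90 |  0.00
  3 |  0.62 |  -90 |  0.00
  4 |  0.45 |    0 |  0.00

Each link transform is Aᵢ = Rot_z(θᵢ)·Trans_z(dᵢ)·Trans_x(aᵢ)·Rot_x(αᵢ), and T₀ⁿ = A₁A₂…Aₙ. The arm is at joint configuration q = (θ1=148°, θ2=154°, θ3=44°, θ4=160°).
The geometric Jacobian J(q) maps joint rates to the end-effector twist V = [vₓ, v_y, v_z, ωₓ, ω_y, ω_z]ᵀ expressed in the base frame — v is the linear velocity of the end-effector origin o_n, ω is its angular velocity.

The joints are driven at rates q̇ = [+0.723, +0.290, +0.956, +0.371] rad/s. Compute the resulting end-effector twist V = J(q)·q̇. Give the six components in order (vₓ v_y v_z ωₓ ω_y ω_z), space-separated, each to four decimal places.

0.0594 -0.2123 -0.4215 0.1712 -0.0797 -0.2492

o_n = [-0.1344, -0.0775, 0.5161]
J₁: ẑ×o_n = [0.0775, -0.1344, 0.0000], ω = ẑ
J2: z=[0.5299, 0.8480, 0.0000] o=[-0.6615, 0.4133, 0.0000] → [0.4377, -0.2735, -0.7071, 0.5299, 0.8480, 0.0000]
J3: z=[0.3718, -0.2323, -0.8988] o=[-0.1127, 0.0704, 0.3156] → [-0.1795, -0.0550, -0.0600, 0.3718, -0.2323, -0.8988]
J4: z=[-0.9107, -0.2792, -0.3045] o=[-0.0010, -0.5073, 0.5111] → [0.1295, 0.0452, -0.4286, -0.9107, -0.2792, -0.3045]
V = J·q̇ = [0.0594, -0.2123, -0.4215, 0.1712, -0.0797, -0.2492]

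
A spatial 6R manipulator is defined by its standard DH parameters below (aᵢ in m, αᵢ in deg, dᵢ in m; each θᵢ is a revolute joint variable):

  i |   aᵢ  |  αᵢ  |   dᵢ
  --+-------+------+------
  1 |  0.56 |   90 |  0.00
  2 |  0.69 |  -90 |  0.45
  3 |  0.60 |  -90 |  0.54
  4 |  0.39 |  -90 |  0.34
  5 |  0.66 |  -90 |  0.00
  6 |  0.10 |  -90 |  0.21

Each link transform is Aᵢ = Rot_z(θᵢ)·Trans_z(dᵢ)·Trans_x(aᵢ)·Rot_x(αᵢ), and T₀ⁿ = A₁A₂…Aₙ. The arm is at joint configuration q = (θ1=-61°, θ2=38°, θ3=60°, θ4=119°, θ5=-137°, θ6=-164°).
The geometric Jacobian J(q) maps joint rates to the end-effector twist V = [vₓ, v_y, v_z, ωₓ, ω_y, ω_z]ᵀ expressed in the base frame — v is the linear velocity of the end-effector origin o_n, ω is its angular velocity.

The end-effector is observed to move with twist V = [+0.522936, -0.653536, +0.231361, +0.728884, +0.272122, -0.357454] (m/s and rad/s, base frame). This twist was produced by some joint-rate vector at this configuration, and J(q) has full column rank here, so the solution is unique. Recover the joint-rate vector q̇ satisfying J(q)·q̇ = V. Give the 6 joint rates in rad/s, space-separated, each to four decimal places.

-0.1670 -0.9010 -0.4600 0.1150 0.2270 -0.2160

o_n = [0.5920, -0.1665, 0.4686]
J₁: ẑ×o_n = [0.1665, 0.5920, -0.0000], ω = ẑ
J2: z=[-0.8746, -0.4848, 0.0000] o=[0.2715, -0.4898, 0.0000] → [-0.2272, 0.4099, -0.1273, -0.8746, -0.4848, 0.0000]
J3: z=[-0.2985, 0.5385, 0.7880] o=[0.1415, -1.1835, 0.4248] → [-0.7778, 0.3681, -0.5461, -0.2985, 0.5385, 0.7880]
J4: z=[0.1065, 0.8393, -0.5332] o=[0.5494, -0.8476, 1.0350] → [-0.1122, 0.0376, 0.0367, 0.1065, 0.8393, -0.5332]
J5: z=[-0.9742, 0.1952, 0.1128] o=[0.5081, -0.7601, 0.5268] → [-0.0783, -0.0472, -0.5947, -0.9742, 0.1952, 0.1128]
J6: z=[-0.0577, 0.2677, -0.9618] o=[0.6520, -0.1374, 0.6915] → [-0.0876, 0.0448, 0.0177, -0.0577, 0.2677, -0.9618]
q̇ = J⁺·V = [-0.1670, -0.9010, -0.4600, 0.1150, 0.2270, -0.2160]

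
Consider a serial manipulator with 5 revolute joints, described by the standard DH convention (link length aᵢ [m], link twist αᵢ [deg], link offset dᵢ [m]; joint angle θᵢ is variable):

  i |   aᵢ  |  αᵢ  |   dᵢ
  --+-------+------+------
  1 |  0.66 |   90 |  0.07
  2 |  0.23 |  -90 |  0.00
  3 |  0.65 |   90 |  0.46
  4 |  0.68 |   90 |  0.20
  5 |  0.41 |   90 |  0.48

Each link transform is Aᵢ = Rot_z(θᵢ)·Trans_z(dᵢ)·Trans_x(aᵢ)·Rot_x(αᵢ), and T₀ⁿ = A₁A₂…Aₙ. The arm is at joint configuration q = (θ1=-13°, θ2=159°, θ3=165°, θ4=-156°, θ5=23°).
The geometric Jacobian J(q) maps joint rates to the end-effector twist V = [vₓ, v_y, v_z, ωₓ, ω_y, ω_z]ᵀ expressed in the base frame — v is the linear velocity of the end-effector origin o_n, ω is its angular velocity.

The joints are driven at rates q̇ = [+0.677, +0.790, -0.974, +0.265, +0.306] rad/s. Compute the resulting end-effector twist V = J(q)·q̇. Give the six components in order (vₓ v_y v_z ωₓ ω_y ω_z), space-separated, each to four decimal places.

-0.2536 -0.5905 -0.3953 -0.0566 -0.5681 1.3930

o_n = [-0.2152, 0.2710, -0.0745]
J₁: ẑ×o_n = [-0.2710, -0.2152, 0.0000], ω = ẑ
J2: z=[-0.2250, -0.9744, 0.0000] o=[0.6431, -0.1485, 0.0700] → [0.1408, -0.0325, -0.9306, -0.2250, -0.9744, 0.0000]
J3: z=[-0.3492, 0.0806, -0.9336] o=[0.4339, -0.1002, 0.1524] → [0.3282, 0.5267, -0.0773, -0.3492, 0.0806, -0.9336]
J4: z=[-0.0181, 0.9955, 0.0928] o=[0.8822, -0.0310, -0.5020] → [0.3976, -0.0940, 1.0870, -0.0181, 0.9955, 0.0928]
J5: z=[-0.7001, 0.0536, -0.7121] o=[0.3932, 0.1151, -0.0102] → [0.1075, 0.3882, -0.0765, -0.7001, 0.0536, -0.7121]
V = J·q̇ = [-0.2536, -0.5905, -0.3953, -0.0566, -0.5681, 1.3930]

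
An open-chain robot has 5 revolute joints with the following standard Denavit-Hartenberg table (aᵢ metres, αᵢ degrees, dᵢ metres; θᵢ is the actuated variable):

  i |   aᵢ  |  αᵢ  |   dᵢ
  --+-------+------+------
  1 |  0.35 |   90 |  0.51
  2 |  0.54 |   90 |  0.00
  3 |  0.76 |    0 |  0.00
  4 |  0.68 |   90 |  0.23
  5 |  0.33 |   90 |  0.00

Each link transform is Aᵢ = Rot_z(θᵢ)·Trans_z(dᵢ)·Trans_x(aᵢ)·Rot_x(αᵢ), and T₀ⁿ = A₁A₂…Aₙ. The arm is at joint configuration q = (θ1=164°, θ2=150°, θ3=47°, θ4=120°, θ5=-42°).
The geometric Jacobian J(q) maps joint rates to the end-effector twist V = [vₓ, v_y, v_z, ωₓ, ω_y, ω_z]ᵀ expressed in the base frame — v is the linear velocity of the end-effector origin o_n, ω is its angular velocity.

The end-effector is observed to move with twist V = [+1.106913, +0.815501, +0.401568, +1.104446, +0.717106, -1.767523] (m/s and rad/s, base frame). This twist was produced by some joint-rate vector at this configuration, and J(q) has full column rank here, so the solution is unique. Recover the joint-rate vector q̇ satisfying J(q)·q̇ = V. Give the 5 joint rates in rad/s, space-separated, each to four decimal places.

o_n = [0.0002, 0.7947, 0.5964]
J₁: ẑ×o_n = [-0.7947, 0.0002, 0.0000], ω = ẑ
J2: z=[0.2756, 0.9613, 0.0000] o=[-0.3364, 0.0965, 0.5100] → [0.0830, -0.0238, -0.1312, 0.2756, 0.9613, 0.0000]
J3: z=[-0.4806, 0.1378, 0.8660] o=[0.1131, -0.0324, 0.7800] → [-0.7416, -0.1860, -0.3820, -0.4806, 0.1378, 0.8660]
J4: z=[-0.4806, 0.1378, 0.8660] o=[0.6978, 0.3781, 1.0392] → [-0.4218, -0.8169, -0.1041, -0.4806, 0.1378, 0.8660]
J5: z=[0.4558, 0.8829, 0.1125] o=[0.0778, 0.7150, 0.9071] → [-0.2833, 0.1329, 0.1048, 0.4558, 0.8829, 0.1125]
q̇ = J⁺·V = [-0.6440, 0.1860, -0.6940, -0.7110, 0.8290]

-0.6440 0.1860 -0.6940 -0.7110 0.8290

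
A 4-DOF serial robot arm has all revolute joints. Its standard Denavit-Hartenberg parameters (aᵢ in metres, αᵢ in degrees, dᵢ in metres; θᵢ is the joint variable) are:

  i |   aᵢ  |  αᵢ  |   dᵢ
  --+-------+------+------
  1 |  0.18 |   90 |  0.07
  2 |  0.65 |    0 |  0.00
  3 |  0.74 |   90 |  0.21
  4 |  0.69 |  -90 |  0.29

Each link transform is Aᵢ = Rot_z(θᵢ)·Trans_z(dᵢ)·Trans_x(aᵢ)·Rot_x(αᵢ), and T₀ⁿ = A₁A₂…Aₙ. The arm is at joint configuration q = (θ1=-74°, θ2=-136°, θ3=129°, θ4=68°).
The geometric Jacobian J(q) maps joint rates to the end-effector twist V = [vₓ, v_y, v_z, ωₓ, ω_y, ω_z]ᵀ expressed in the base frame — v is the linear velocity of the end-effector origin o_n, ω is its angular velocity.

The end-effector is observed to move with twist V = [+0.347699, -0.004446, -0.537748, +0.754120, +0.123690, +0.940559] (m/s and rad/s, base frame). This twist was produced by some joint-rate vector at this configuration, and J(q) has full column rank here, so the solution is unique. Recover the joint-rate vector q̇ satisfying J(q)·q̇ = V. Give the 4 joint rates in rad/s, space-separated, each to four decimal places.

0.2160 -0.5230 -0.2360 -0.7300

o_n = [-0.6327, -0.8765, -0.7911]
J₁: ẑ×o_n = [0.8765, -0.6327, 0.0000], ω = ẑ
J2: z=[-0.9613, -0.2756, 0.0000] o=[0.0496, -0.1730, 0.0700] → [0.2373, -0.8277, 0.4881, -0.9613, -0.2756, 0.0000]
J3: z=[-0.9613, -0.2756, 0.0000] o=[-0.0793, 0.2764, -0.3815] → [0.1129, -0.3937, 0.9557, -0.9613, -0.2756, 0.0000]
J4: z=[-0.0336, 0.1171, -0.9925] o=[-0.0787, -0.4875, -0.4717] → [-0.4235, 0.5391, 0.0780, -0.0336, 0.1171, -0.9925]
q̇ = J⁺·V = [0.2160, -0.5230, -0.2360, -0.7300]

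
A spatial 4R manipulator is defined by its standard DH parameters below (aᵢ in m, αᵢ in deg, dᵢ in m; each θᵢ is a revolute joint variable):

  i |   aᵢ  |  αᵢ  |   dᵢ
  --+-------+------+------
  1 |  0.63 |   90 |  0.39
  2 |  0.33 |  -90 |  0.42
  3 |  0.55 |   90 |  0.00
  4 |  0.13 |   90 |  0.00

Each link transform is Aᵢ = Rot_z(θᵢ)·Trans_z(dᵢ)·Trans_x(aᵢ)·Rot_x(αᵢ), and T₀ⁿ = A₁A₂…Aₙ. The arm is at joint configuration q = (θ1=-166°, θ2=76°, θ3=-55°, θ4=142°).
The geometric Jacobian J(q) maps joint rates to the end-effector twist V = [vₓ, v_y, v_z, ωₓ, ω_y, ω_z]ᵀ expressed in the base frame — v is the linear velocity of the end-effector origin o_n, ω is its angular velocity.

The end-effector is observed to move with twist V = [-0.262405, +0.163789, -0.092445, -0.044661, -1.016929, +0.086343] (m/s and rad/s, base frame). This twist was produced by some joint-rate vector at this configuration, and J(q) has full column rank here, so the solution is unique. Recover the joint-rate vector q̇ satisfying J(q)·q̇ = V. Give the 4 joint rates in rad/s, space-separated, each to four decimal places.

-0.2020 -0.7310 -0.2110 -0.4270

o_n = [-0.8640, 0.5953, 0.9786]
J₁: ẑ×o_n = [-0.5953, -0.8640, 0.0000], ω = ẑ
J2: z=[-0.2419, 0.9703, 0.0000] o=[-0.6113, -0.1524, 0.3900] → [0.5712, 0.1424, 0.0643, -0.2419, 0.9703, 0.0000]
J3: z=[0.9415, 0.2347, 0.2419] o=[-0.7904, 0.2358, 0.7102] → [-0.0240, -0.2705, 0.3557, 0.9415, 0.2347, 0.2419]
J4: z=[0.0535, 0.6045, -0.7948] o=[-0.9734, 0.6545, 1.0163] → [-0.0698, -0.0850, -0.0693, 0.0535, 0.6045, -0.7948]
q̇ = J⁺·V = [-0.2020, -0.7310, -0.2110, -0.4270]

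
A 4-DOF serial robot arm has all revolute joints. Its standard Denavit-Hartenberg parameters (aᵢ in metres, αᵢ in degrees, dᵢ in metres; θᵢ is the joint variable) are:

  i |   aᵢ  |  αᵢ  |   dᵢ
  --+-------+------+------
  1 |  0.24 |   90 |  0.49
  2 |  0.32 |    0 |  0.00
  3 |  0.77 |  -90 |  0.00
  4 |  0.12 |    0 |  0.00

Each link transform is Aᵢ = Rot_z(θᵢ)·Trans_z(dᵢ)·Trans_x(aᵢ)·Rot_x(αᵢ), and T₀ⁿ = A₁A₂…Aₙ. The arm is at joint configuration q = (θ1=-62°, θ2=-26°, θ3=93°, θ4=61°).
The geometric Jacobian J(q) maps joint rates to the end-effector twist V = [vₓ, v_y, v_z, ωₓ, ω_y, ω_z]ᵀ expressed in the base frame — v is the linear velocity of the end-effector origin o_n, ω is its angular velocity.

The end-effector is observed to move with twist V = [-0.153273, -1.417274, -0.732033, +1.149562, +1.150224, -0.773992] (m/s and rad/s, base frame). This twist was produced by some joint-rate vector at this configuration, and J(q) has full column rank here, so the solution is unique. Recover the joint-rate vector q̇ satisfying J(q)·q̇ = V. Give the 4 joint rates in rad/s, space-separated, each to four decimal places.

-0.9760 -0.6220 -0.9330 0.5170

o_n = [0.4923, -0.7023, 1.1121]
J₁: ẑ×o_n = [0.7023, 0.4923, -0.0000], ω = ẑ
J2: z=[-0.8829, -0.4695, 0.0000] o=[0.1127, -0.2119, 0.4900] → [-0.2920, 0.5492, 0.6112, -0.8829, -0.4695, 0.0000]
J3: z=[-0.8829, -0.4695, 0.0000] o=[0.2477, -0.4659, 0.3497] → [-0.3579, 0.6731, 0.3236, -0.8829, -0.4695, 0.0000]
J4: z=[-0.4322, 0.8128, 0.3907] o=[0.3889, -0.7315, 1.0585] → [0.0321, 0.0635, -0.0966, -0.4322, 0.8128, 0.3907]
q̇ = J⁺·V = [-0.9760, -0.6220, -0.9330, 0.5170]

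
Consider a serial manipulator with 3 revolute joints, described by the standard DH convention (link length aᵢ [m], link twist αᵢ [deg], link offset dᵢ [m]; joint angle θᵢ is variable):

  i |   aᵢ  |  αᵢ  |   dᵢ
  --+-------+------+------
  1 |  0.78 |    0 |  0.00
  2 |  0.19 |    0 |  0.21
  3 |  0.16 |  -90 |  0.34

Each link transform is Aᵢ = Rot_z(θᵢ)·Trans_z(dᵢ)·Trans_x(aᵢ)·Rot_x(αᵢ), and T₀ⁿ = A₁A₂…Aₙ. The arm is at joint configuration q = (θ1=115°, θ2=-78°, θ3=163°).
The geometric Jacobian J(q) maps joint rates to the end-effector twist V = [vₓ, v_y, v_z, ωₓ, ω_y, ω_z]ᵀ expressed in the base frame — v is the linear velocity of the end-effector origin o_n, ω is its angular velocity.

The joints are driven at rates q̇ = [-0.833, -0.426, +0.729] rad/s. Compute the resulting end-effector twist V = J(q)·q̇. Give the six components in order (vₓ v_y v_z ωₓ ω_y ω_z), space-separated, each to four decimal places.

0.7038 0.1632 0.0000 0.0000 0.0000 -0.5300

o_n = [-0.3283, 0.7665, 0.5500]
J₁: ẑ×o_n = [-0.7665, -0.3283, 0.0000], ω = ẑ
J2: z=[0.0000, 0.0000, 1.0000] o=[-0.3296, 0.7069, 0.0000] → [-0.0596, 0.0014, 0.0000, 0.0000, 0.0000, 1.0000]
J3: z=[0.0000, 0.0000, 1.0000] o=[-0.1779, 0.8213, 0.2100] → [0.0547, -0.1504, 0.0000, 0.0000, 0.0000, 1.0000]
V = J·q̇ = [0.7038, 0.1632, 0.0000, 0.0000, 0.0000, -0.5300]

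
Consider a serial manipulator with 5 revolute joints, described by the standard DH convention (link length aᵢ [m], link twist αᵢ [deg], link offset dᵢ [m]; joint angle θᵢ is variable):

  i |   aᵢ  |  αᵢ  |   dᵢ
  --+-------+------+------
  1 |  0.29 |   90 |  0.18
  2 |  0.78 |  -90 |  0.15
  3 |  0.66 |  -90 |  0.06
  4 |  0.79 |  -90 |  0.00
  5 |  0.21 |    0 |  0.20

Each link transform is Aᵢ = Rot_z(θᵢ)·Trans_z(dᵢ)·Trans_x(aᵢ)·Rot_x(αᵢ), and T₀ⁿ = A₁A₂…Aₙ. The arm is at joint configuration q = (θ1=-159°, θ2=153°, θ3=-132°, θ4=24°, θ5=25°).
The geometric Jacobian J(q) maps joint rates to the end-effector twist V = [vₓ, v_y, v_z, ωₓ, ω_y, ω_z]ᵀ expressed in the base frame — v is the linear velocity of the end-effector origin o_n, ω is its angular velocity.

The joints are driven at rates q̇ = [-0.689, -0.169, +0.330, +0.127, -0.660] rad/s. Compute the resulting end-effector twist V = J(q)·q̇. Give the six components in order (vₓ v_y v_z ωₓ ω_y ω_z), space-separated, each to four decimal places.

o_n = [-1.1434, 0.8316, 0.5209]
J₁: ẑ×o_n = [-0.8316, -1.1434, 0.0000], ω = ẑ
J2: z=[-0.3584, 0.9336, 0.0000] o=[-0.2707, -0.1039, 0.1800] → [0.3183, 0.1222, 0.4794, -0.3584, 0.9336, 0.0000]
J3: z=[0.4238, 0.1627, -0.8910] o=[0.3243, 0.2852, 0.5341] → [0.4848, 1.3134, 0.4704, 0.4238, 0.1627, -0.8910]
J4: z=[0.3784, 0.8620, 0.3374] o=[-0.1934, 0.6118, 0.2802] → [0.1334, -0.4116, 0.9021, 0.3784, 0.8620, 0.3374]
J5: z=[-0.0525, -0.3439, 0.9375] o=[-0.9235, 0.9060, 0.3472] → [0.0100, -0.1971, -0.0717, -0.0525, -0.3439, 0.9375]
V = J·q̇ = [0.6895, 1.2784, 0.2361, 0.2831, 0.2324, -1.5590]

0.6895 1.2784 0.2361 0.2831 0.2324 -1.5590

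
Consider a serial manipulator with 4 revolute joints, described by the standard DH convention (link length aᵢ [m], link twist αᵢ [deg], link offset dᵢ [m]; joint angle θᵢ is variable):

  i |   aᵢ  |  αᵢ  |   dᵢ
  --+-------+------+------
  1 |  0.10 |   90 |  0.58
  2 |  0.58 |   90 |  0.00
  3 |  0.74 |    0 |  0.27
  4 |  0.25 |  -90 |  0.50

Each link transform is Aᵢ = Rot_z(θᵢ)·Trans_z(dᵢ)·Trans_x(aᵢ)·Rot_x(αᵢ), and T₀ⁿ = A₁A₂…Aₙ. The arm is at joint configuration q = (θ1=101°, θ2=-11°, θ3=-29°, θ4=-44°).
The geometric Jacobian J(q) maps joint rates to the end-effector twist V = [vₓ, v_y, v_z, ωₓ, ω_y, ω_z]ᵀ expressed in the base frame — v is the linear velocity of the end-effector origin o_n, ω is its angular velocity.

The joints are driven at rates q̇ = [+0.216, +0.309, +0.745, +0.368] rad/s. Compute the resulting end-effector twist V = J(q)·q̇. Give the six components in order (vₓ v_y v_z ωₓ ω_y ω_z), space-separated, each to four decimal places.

0.1580 0.7486 0.2472 0.3438 -0.1495 -0.8766

o_n = [-0.8215, 1.0928, -0.4240]
J₁: ẑ×o_n = [-1.0928, -0.8215, 0.0000], ω = ẑ
J2: z=[0.9816, 0.1908, 0.0000] o=[-0.0191, 0.0982, 0.5800] → [-0.1916, 0.9855, 1.1295, 0.9816, 0.1908, 0.0000]
J3: z=[0.0364, -0.1873, -0.9816] o=[-0.1277, 0.6570, 0.4693] → [0.5951, 0.7135, -0.1141, 0.0364, -0.1873, -0.9816]
J4: z=[0.0364, -0.1873, -0.9816] o=[-0.5913, 1.1617, 0.0808] → [0.0270, 0.2443, -0.0456, 0.0364, -0.1873, -0.9816]
V = J·q̇ = [0.1580, 0.7486, 0.2472, 0.3438, -0.1495, -0.8766]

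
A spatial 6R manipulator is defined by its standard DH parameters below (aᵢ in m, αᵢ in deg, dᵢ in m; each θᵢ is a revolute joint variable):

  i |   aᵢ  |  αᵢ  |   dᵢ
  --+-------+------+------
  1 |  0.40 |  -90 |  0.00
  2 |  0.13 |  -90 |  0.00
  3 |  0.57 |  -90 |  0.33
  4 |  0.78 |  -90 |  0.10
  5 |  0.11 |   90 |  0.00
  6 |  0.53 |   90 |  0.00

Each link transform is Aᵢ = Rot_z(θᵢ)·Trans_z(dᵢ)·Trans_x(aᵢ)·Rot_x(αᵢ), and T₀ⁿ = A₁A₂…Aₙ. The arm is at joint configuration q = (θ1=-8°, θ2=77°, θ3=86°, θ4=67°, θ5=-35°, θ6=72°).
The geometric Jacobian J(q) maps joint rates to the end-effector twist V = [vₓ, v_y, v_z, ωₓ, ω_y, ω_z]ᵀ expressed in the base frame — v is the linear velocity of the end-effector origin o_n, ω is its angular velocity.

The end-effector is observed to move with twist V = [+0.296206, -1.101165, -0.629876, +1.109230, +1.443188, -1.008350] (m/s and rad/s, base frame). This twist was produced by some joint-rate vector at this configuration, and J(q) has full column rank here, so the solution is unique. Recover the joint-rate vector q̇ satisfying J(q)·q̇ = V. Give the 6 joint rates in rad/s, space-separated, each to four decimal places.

o_n = [1.0676, -0.6702, 0.2673]
J₁: ẑ×o_n = [0.6702, 1.0676, -0.0000], ω = ẑ
J2: z=[0.1392, 0.9903, 0.0000] o=[0.3961, -0.0557, 0.0000] → [0.2647, -0.0372, -0.7505, 0.1392, 0.9903, 0.0000]
J3: z=[-0.9649, 0.1356, -0.2250] o=[0.4251, -0.0597, -0.1267] → [-0.0839, 0.2356, 0.5019, -0.9649, 0.1356, -0.2250]
J4: z=[-0.2319, -0.0378, 0.9720] o=[0.0364, -0.5793, -0.2396] → [0.0692, 1.1199, 0.0601, -0.2319, -0.0378, 0.9720]
J5: z=[0.4905, 0.8584, 0.1505] o=[0.6684, -0.9822, -0.0016] → [0.1839, -0.0719, -0.1896, 0.4905, 0.8584, 0.1505]
J6: z=[-0.6718, 0.2625, 0.6927] o=[0.7294, -1.0307, 0.0759] → [-0.1995, 0.3628, -0.3309, -0.6718, 0.2625, 0.6927]
q̇ = J⁺·V = [-0.3020, 0.8690, -0.0220, -0.3890, 0.8700, -0.6700]

-0.3020 0.8690 -0.0220 -0.3890 0.8700 -0.6700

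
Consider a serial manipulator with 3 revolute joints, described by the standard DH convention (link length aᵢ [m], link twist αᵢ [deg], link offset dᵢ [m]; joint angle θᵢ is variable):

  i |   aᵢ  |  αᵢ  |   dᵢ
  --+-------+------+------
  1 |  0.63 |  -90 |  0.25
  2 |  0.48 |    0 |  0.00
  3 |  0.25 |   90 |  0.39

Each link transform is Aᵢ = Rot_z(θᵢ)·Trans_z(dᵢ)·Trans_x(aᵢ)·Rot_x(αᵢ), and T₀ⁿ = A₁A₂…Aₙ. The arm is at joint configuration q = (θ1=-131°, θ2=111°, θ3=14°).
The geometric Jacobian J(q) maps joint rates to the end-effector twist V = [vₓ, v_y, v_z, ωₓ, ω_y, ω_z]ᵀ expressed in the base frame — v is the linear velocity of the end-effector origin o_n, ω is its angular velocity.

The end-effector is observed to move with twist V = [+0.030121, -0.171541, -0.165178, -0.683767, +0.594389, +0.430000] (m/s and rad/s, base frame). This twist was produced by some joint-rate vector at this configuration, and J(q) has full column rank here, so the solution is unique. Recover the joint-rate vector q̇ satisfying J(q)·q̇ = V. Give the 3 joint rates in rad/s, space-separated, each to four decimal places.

0.4300 -0.2050 -0.7010

o_n = [0.0879, -0.4933, -0.4029]
J₁: ẑ×o_n = [0.4933, 0.0879, -0.0000], ω = ẑ
J2: z=[0.7547, -0.6561, 0.0000] o=[-0.4133, -0.4755, 0.2500] → [0.4283, 0.4928, 0.3154, 0.7547, -0.6561, 0.0000]
J3: z=[0.7547, -0.6561, 0.0000] o=[-0.3005, -0.3456, -0.1981] → [0.1344, 0.1546, 0.1434, 0.7547, -0.6561, 0.0000]
q̇ = J⁺·V = [0.4300, -0.2050, -0.7010]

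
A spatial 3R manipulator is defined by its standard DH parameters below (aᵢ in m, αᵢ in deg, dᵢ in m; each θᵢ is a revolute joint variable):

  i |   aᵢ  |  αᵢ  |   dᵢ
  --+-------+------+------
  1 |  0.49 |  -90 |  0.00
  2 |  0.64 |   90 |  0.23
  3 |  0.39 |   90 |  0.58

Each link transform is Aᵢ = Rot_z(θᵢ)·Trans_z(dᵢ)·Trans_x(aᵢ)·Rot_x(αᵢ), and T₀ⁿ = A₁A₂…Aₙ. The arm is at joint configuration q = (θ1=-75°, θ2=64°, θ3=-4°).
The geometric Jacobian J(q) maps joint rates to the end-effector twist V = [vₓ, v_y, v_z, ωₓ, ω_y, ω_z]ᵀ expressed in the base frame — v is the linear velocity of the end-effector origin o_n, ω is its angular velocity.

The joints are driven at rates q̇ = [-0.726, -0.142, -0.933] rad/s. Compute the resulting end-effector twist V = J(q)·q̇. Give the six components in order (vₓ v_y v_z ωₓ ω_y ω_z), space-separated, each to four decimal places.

-1.3163 -0.5922 0.1609 -0.3542 0.7732 -1.1350

o_n = [0.5744, -1.3601, -0.6706]
J₁: ẑ×o_n = [1.3601, 0.5744, -0.0000], ω = ẑ
J2: z=[0.9659, 0.2588, 0.0000] o=[0.1268, -0.4733, 0.0000] → [-0.1736, 0.6478, -0.9724, 0.9659, 0.2588, 0.0000]
J3: z=[0.2326, -0.8682, 0.4384] o=[0.4216, -0.6848, -0.5752] → [0.3789, 0.0892, -0.0245, 0.2326, -0.8682, 0.4384]
V = J·q̇ = [-1.3163, -0.5922, 0.1609, -0.3542, 0.7732, -1.1350]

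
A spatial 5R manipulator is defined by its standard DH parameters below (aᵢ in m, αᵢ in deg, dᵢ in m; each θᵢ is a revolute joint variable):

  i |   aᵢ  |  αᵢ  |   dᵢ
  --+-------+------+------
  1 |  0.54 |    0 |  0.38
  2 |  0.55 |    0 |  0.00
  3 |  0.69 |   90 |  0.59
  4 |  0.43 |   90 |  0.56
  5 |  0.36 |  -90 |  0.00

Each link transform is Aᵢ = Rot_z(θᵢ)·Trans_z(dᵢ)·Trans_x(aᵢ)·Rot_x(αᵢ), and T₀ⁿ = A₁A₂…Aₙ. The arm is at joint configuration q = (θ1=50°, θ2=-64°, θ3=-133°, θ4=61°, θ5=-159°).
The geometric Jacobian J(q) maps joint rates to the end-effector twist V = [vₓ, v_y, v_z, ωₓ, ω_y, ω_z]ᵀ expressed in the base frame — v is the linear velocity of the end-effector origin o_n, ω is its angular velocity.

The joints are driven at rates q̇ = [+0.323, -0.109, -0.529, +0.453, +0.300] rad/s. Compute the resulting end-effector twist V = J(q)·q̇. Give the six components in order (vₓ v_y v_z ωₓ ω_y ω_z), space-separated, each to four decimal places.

o_n = [0.0292, 0.2415, 1.0521]
J₁: ẑ×o_n = [-0.2415, 0.0292, 0.0000], ω = ẑ
J2: z=[0.0000, 0.0000, 1.0000] o=[0.3471, 0.4137, 0.3800] → [0.1722, -0.3179, 0.0000, 0.0000, 0.0000, 1.0000]
J3: z=[0.0000, 0.0000, 1.0000] o=[0.8808, 0.2806, 0.3800] → [0.0391, -0.8516, 0.0000, 0.0000, 0.0000, 1.0000]
J4: z=[-0.5446, 0.8387, 0.0000] o=[0.3021, -0.0952, 0.9700] → [0.0689, 0.0447, 0.0455, -0.5446, 0.8387, 0.0000]
J5: z=[-0.7335, -0.4764, -0.4848] o=[-0.1777, 0.2609, 1.3461] → [0.1306, -0.3159, 0.1128, -0.7335, -0.4764, -0.4848]
V = J·q̇ = [-0.0471, 0.4201, 0.0545, -0.4668, 0.2370, -0.4604]

-0.0471 0.4201 0.0545 -0.4668 0.2370 -0.4604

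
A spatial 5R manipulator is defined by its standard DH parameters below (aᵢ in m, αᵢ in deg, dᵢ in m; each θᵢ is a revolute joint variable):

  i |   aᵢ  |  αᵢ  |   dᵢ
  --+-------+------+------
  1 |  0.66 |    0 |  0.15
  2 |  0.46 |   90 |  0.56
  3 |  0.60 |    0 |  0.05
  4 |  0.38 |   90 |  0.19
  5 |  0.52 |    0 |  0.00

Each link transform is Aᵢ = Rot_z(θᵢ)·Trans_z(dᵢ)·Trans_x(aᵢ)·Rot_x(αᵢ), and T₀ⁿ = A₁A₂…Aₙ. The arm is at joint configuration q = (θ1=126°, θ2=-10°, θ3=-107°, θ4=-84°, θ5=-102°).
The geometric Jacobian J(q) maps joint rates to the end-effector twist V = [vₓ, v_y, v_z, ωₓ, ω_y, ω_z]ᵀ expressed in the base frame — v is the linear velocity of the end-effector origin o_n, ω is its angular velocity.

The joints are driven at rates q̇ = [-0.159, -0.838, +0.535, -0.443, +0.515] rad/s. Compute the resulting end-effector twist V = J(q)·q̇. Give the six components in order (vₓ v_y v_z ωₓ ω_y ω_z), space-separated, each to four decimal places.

-0.0865 0.3262 -0.0684 0.0396 0.1287 -0.4915

o_n = [-0.6371, 0.4321, 0.1881]
J₁: ẑ×o_n = [-0.4321, -0.6371, 0.0000], ω = ẑ
J2: z=[0.0000, 0.0000, 1.0000] o=[-0.3879, 0.5340, 0.1500] → [0.1019, -0.2492, 0.0000, 0.0000, 0.0000, 1.0000]
J3: z=[0.8988, 0.4384, 0.0000] o=[-0.5896, 0.9474, 0.7100] → [-0.2288, 0.4691, -0.4423, 0.8988, 0.4384, 0.0000]
J4: z=[0.8988, 0.4384, 0.0000] o=[-0.4677, 0.8116, 0.1362] → [0.0227, -0.0466, -0.2669, 0.8988, 0.4384, 0.0000]
J5: z=[-0.0836, 0.1715, 0.9816] o=[-0.1335, 0.5597, 0.2087] → [0.1217, -0.4962, 0.0971, -0.0836, 0.1715, 0.9816]
V = J·q̇ = [-0.0865, 0.3262, -0.0684, 0.0396, 0.1287, -0.4915]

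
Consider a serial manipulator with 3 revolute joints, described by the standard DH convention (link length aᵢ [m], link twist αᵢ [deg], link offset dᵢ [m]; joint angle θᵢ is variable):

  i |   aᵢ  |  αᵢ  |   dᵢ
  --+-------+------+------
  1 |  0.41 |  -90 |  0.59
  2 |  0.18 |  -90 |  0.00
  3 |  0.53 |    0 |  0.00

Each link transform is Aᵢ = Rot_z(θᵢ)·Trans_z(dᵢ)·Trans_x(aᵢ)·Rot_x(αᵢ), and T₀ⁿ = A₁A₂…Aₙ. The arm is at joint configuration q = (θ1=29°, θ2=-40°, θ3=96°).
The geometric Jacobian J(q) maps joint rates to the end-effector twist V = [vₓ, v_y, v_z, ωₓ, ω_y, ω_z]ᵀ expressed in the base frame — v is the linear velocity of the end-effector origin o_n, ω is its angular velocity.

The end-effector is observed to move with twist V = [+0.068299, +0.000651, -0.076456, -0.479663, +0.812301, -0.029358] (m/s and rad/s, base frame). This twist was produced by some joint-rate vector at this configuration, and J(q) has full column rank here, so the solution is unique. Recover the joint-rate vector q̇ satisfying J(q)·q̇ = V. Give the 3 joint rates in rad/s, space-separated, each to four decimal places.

-0.0600 0.9430 -0.0400

o_n = [0.6976, -0.2160, 0.6701]
J₁: ẑ×o_n = [0.2160, 0.6976, -0.0000], ω = ẑ
J2: z=[-0.4848, 0.8746, 0.0000] o=[0.3586, 0.1988, 0.5900] → [0.0700, 0.0388, -0.0954, -0.4848, 0.8746, 0.0000]
J3: z=[0.5622, 0.3116, -0.7660] o=[0.4792, 0.2656, 0.7057] → [-0.3800, -0.1473, -0.3388, 0.5622, 0.3116, -0.7660]
q̇ = J⁺·V = [-0.0600, 0.9430, -0.0400]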